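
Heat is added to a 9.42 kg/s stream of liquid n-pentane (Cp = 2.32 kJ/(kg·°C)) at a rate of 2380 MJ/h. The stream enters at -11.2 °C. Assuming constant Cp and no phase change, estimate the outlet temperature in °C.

T_out = 19.1 °C

Q = 2380 MJ/h = 661.11 kJ/s
ΔT = Q/(ṁ·Cp) = 661.11/(9.42×2.32) = 30.251 K
T_out = -11.2 + 30.251 = 19.051 °C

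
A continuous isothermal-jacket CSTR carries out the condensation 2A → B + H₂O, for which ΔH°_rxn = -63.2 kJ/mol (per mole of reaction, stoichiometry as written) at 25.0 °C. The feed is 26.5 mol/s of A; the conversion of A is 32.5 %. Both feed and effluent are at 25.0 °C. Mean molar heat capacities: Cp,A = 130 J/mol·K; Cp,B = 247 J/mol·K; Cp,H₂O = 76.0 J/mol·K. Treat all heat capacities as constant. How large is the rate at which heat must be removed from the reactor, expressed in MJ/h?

Q_out = 980 MJ/h

Extent of reaction ξ = 0.325 × 26.5 / 2 = 4.3063 mol/s
Reaction term: ξ·ΔH°_rxn = 4.3063 × -63.2 = -272.16 kJ/s
Q = ΔH = -272.16 kJ/s = -272.16 kW
Heat removed = 979.76 MJ/h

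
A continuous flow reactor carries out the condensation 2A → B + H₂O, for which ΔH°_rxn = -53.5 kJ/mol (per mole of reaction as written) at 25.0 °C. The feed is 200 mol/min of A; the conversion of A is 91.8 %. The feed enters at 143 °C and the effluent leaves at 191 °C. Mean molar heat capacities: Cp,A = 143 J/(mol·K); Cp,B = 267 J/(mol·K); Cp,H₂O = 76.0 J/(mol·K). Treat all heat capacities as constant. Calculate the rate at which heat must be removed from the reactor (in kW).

Extent of reaction ξ = 0.918 × 200 / 2 = 91.8 mol/min
Reaction term: ξ·ΔH°_rxn = 91.8 × -53.5 = -4911.3 kJ/min
Sensible, feed 143→25 °C: -3374.8 kJ/min
Outlet flows (mol/min): A 16.4, B 91.8, H₂O 91.8
Sensible, products 25→191 °C: 5616.2 kJ/min
Q = ΔH = -2669.9 kJ/min = -44.498 kW
Heat removed = 44.498 kW

Q_out = 44.5 kW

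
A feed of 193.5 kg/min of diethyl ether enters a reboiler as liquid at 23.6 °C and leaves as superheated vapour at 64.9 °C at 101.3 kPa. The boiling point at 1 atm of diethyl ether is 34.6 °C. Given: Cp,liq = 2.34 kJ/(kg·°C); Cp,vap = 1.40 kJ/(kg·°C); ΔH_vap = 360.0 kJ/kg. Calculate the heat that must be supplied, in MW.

Q = 1.38 MW

liquid 23.6→34.6 °C: 25.74 kJ/kg
vaporisation at 34.6 °C: 360 kJ/kg
vapour 34.6→64.9 °C: 42.42 kJ/kg
Δh = 25.74 + 360 + 42.42 = 428.16 kJ/kg
Q = ṁ·Δh = 193.5 kg/min × 428.16 kJ/kg = 82849 kJ/min
|Q| = 1380.8 kW = 1.3808 MW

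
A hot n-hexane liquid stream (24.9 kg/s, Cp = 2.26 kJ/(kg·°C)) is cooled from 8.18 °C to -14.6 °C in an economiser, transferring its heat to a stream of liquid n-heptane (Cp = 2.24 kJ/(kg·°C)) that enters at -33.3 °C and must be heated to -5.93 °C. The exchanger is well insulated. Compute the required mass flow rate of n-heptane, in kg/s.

ṁ_c = 20.9 kg/s

Heat released by hot stream: Q = 24.9 × 2.26 × (8.18 − -14.6) = 1281.9 kJ/s
Energy balance on cold side (adiabatic exchanger): Q = ṁ_c·Cp_c·(T_c,out − T_c,in)
ṁ_c = 1281.9 / [2.24 × (-5.93 − -33.3)] = 20.909 kg/s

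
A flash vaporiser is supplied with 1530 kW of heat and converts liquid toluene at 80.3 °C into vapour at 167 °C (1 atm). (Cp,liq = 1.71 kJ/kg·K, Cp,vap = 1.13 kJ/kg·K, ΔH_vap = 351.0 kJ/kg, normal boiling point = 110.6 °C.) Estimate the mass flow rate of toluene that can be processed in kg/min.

ṁ = 197 kg/min

Δh = 1.71×(110.6−80.3) + 351.0 + 1.13×(167−110.6) = 466.54 kJ/kg
Q = 1530 kW = 1530 kJ/s = 91800 kJ/min
ṁ = Q/Δh = 91800 / 466.54 = 196.77 kg/min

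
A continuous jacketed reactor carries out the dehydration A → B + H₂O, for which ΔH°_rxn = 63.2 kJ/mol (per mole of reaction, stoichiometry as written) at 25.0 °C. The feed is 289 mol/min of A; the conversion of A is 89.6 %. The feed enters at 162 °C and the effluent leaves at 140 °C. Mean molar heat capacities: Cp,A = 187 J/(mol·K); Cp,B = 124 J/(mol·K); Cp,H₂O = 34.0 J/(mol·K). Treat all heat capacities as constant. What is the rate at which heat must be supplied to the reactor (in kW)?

Q_in = 239 kW

Extent of reaction ξ = 0.896 × 289 = 258.94 mol/min
Reaction term: ξ·ΔH°_rxn = 258.94 × 63.2 = 16365 kJ/min
Sensible, feed 162→25 °C: -7403.9 kJ/min
Outlet flows (mol/min): A 30.056, B 258.94, H₂O 258.94
Sensible, products 25→140 °C: 5351.4 kJ/min
Q = ΔH = 14313 kJ/min = 238.55 kW
Heat supplied = 238.55 kW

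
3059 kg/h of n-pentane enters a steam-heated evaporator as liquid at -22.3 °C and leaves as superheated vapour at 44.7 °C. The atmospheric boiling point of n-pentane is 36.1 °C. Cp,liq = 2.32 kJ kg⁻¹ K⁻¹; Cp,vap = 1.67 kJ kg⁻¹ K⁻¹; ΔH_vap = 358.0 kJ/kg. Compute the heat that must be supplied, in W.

liquid -22.3→36.1 °C: 135.49 kJ/kg
vaporisation at 36.1 °C: 358 kJ/kg
vapour 36.1→44.7 °C: 14.362 kJ/kg
Δh = 135.49 + 358 + 14.362 = 507.85 kJ/kg
Q = ṁ·Δh = 3059 kg/h × 507.85 kJ/kg = 1.5535e+06 kJ/h
|Q| = 431.53 kW = 431530 W

Q = 432000 W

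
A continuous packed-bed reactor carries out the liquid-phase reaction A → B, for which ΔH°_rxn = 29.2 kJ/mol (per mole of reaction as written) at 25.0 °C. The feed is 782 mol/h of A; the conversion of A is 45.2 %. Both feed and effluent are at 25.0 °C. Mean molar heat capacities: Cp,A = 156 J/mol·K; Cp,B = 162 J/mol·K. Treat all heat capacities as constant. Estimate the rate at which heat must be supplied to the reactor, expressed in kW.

Q_in = 2.87 kW

Extent of reaction ξ = 0.452 × 782 = 353.46 mol/h
Reaction term: ξ·ΔH°_rxn = 353.46 × 29.2 = 10321 kJ/h
Q = ΔH = 10321 kJ/h = 2.867 kW
Heat supplied = 2.867 kW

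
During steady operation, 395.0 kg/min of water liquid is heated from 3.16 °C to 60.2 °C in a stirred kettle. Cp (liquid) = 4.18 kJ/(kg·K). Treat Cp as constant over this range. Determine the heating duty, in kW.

Q = 1570 kW

Q = ṁ·Cp·ΔT = 395.0 × 4.18 × (60.2 − 3.16) = 94179 kJ/min
Converting: 94179 / 60 s = 1569.6 kW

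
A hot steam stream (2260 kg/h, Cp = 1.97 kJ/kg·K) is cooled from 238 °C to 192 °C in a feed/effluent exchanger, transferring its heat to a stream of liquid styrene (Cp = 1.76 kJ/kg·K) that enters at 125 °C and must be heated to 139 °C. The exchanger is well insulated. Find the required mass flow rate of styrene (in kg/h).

ṁ_c = 8310 kg/h

Heat released by hot stream: Q = 2260 × 1.97 × (238 − 192) = 204800 kJ/h
Energy balance on cold side (adiabatic exchanger): Q = ṁ_c·Cp_c·(T_c,out − T_c,in)
ṁ_c = 204800 / [1.76 × (139 − 125)] = 8311.7 kg/h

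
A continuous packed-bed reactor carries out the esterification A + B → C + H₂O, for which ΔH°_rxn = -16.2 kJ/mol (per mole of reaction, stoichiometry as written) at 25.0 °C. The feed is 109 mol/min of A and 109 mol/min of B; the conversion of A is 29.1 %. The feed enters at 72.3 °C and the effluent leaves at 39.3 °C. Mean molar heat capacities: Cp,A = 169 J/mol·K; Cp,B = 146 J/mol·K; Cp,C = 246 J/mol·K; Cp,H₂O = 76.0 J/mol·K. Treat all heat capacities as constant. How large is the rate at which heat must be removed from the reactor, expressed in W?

Q_out = 27400 W

Extent of reaction ξ = 0.291 × 109 = 31.719 mol/min
Reaction term: ξ·ΔH°_rxn = 31.719 × -16.2 = -513.85 kJ/min
Sensible, feed 72.3→25 °C: -1624 kJ/min
Outlet flows (mol/min): A 77.281, B 77.281, C 31.719, H₂O 31.719
Sensible, products 25→39.3 °C: 494.17 kJ/min
Q = ΔH = -1643.7 kJ/min = -27.395 kW
Heat removed = 27395 W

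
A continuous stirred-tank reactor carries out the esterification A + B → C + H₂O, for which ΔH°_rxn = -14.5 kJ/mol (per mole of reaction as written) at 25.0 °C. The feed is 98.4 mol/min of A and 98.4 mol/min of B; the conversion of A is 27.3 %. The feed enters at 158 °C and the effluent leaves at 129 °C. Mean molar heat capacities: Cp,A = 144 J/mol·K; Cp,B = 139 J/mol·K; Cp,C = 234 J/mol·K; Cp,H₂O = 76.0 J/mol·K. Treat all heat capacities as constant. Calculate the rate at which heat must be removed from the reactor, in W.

Extent of reaction ξ = 0.273 × 98.4 = 26.863 mol/min
Reaction term: ξ·ΔH°_rxn = 26.863 × -14.5 = -389.52 kJ/min
Sensible, feed 158→25 °C: -3703.7 kJ/min
Outlet flows (mol/min): A 71.537, B 71.537, C 26.863, H₂O 26.863
Sensible, products 25→129 °C: 2971.5 kJ/min
Q = ΔH = -1121.7 kJ/min = -18.694 kW
Heat removed = 18694 W

Q_out = 18700 W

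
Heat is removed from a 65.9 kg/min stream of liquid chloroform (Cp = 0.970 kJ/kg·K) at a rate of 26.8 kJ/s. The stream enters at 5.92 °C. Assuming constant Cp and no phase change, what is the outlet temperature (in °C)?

T_out = -19.2 °C

Q = 26.8 kJ/s = 1608 kJ/min
ΔT = Q/(ṁ·Cp) = 1608/(65.9×0.970) = 25.155 K
T_out = 5.92 − 25.155 = -19.235 °C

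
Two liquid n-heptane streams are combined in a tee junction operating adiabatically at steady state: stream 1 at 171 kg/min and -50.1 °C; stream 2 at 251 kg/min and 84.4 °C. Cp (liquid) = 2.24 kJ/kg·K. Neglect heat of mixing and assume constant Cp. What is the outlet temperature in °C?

T_out = 29.9 °C

Energy balance with Q = 0: Σ ṁᵢCp,ᵢ(T_out − Tᵢ) = 0
Σ ṁᵢCp,ᵢTᵢ = 171×2.24×-50.1 + 251×2.24×84.4 = 28263
Σ ṁᵢCp,ᵢ = 171×2.24 + 251×2.24 = 945.28
T_out = 28263 / 945.28 = 29.899 °C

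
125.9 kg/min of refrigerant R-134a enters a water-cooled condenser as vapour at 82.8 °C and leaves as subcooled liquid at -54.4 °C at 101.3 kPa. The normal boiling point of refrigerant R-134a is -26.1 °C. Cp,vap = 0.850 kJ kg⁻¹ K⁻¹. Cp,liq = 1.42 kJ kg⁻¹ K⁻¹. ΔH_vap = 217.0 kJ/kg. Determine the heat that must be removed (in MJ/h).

Q_c = 2640 MJ/h

vapour 82.8→-26.1 °C: -92.565 kJ/kg
condensation at -26.1 °C: -217 kJ/kg
liquid -26.1→-54.4 °C: -40.186 kJ/kg
Δh = -92.565 + -217 + -40.186 = -349.75 kJ/kg
Q = ṁ·Δh = 125.9 kg/min × -349.75 kJ/kg = -44034 kJ/min
|Q| = 733.89 kW = 2642 MJ/h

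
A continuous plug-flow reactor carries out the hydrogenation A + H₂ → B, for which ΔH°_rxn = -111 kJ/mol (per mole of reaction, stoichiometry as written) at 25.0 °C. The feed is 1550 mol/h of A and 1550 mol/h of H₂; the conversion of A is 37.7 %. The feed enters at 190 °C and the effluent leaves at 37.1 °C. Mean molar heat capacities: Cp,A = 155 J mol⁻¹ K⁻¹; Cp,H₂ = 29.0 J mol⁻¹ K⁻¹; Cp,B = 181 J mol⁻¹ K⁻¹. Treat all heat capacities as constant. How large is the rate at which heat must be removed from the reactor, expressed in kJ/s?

Extent of reaction ξ = 0.377 × 1550 = 584.35 mol/h
Reaction term: ξ·ΔH°_rxn = 584.35 × -111 = -64863 kJ/h
Sensible, feed 190→25 °C: -47058 kJ/h
Outlet flows (mol/h): A 965.65, H₂ 965.65, B 584.35
Sensible, products 25→37.1 °C: 3429.7 kJ/h
Q = ΔH = -108490 kJ/h = -30.136 kW
Heat removed = 30.136 kJ/s

Q_out = 30.1 kJ/s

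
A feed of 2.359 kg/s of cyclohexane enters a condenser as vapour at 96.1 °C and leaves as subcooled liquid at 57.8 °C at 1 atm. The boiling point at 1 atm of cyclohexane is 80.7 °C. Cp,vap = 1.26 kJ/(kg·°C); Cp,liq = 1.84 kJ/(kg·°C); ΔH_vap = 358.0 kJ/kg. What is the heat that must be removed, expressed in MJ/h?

Q_c = 3560 MJ/h

vapour 96.1→80.7 °C: -19.404 kJ/kg
condensation at 80.7 °C: -358 kJ/kg
liquid 80.7→57.8 °C: -42.136 kJ/kg
Δh = -19.404 + -358 + -42.136 = -419.54 kJ/kg
Q = ṁ·Δh = 2.359 kg/s × -419.54 kJ/kg = -989.69 kJ/s
|Q| = 989.69 kW = 3562.9 MJ/h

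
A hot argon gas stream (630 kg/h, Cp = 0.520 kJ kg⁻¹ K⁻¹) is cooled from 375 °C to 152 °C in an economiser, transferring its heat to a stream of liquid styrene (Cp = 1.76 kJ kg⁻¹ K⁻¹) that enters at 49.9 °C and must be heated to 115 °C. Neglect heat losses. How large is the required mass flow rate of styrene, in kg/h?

ṁ_c = 638 kg/h

Heat released by hot stream: Q = 630 × 0.520 × (375 − 152) = 73055 kJ/h
Energy balance on cold side (adiabatic exchanger): Q = ṁ_c·Cp_c·(T_c,out − T_c,in)
ṁ_c = 73055 / [1.76 × (115 − 49.9)] = 637.61 kg/h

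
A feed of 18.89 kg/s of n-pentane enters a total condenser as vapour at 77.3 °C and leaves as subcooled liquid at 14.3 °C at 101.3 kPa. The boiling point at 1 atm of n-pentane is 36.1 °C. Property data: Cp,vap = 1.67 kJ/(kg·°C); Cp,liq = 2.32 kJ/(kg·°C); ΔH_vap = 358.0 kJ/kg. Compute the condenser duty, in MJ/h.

vapour 77.3→36.1 °C: -68.804 kJ/kg
condensation at 36.1 °C: -358 kJ/kg
liquid 36.1→14.3 °C: -50.576 kJ/kg
Δh = -68.804 + -358 + -50.576 = -477.38 kJ/kg
Q = ṁ·Δh = 18.89 kg/s × -477.38 kJ/kg = -9017.7 kJ/s
|Q| = 9017.7 kW = 32464 MJ/h

Q_c = 32500 MJ/h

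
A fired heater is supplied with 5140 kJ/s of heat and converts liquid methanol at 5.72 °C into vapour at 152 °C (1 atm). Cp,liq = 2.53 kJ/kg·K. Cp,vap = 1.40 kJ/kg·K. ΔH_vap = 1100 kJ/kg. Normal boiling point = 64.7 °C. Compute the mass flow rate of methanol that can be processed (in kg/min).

ṁ = 225 kg/min

Δh = 2.53×(64.7−5.72) + 1100 + 1.40×(152−64.7) = 1371.4 kJ/kg
Q = 5140 kJ/s = 5140 kJ/s = 308400 kJ/min
ṁ = Q/Δh = 308400 / 1371.4 = 224.87 kg/min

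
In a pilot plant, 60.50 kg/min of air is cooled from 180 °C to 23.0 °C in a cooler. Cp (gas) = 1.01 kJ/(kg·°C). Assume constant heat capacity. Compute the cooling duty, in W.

Q_c = 160000 W

Q = ṁ·Cp·ΔT = 60.50 × 1.01 × (23.0 − 180) = -9593.5 kJ/min
Converting: 9593.5 / 60 s = 159.89 kW
Cooling duty = 159890 W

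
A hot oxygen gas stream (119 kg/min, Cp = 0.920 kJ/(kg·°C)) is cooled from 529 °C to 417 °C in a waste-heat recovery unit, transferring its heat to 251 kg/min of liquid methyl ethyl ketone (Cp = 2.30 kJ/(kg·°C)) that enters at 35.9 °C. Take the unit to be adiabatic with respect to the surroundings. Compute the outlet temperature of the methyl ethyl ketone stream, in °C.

T_c,out = 57.1 °C

Heat released by hot stream: Q = 119 × 0.920 × (529 − 417) = 12262 kJ/min
Energy balance on cold side (adiabatic exchanger): Q = ṁ_c·Cp_c·(T_c,out − T_c,in)
T_c,out = 35.9 + 12262/(251 × 2.30) = 57.14 °C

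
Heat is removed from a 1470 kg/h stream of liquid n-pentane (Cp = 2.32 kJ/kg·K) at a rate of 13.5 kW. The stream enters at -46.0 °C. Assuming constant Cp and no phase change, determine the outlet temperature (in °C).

T_out = -60.3 °C

Q = 13.5 kW = 48600 kJ/h
ΔT = Q/(ṁ·Cp) = 48600/(1470×2.32) = 14.251 K
T_out = -46.0 − 14.251 = -60.251 °C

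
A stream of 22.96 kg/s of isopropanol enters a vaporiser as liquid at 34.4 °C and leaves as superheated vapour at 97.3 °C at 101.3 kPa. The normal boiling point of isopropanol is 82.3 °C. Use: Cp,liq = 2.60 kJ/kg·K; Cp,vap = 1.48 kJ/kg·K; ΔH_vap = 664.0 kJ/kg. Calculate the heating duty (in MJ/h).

liquid 34.4→82.3 °C: 124.54 kJ/kg
vaporisation at 82.3 °C: 664 kJ/kg
vapour 82.3→97.3 °C: 22.2 kJ/kg
Δh = 124.54 + 664 + 22.2 = 810.74 kJ/kg
Q = ṁ·Δh = 22.96 kg/s × 810.74 kJ/kg = 18615 kJ/s
|Q| = 18615 kW = 67013 MJ/h

Q = 67000 MJ/h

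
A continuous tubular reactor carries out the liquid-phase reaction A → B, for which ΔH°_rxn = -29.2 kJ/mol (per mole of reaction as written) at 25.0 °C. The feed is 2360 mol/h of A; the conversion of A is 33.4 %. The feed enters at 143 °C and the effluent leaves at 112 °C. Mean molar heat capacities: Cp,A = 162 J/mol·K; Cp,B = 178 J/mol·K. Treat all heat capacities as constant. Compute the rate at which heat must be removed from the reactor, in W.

Q_out = 9380 W

Extent of reaction ξ = 0.334 × 2360 = 788.24 mol/h
Reaction term: ξ·ΔH°_rxn = 788.24 × -29.2 = -23017 kJ/h
Sensible, feed 143→25 °C: -45114 kJ/h
Outlet flows (mol/h): A 1571.8, B 788.24
Sensible, products 25→112 °C: 34359 kJ/h
Q = ΔH = -33771 kJ/h = -9.3809 kW
Heat removed = 9380.9 W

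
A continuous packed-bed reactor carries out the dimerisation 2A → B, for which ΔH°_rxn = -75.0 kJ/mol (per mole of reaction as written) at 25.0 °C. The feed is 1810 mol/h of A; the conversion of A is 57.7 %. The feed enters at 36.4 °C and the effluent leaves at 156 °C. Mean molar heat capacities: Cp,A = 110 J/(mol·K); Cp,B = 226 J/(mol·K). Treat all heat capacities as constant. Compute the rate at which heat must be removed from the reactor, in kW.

Extent of reaction ξ = 0.577 × 1810 / 2 = 522.18 mol/h
Reaction term: ξ·ΔH°_rxn = 522.18 × -75.0 = -39164 kJ/h
Sensible, feed 36.4→25 °C: -2269.7 kJ/h
Outlet flows (mol/h): A 765.63, B 522.18
Sensible, products 25→156 °C: 26493 kJ/h
Q = ΔH = -14941 kJ/h = -4.1503 kW
Heat removed = 4.1503 kW

Q_out = 4.15 kW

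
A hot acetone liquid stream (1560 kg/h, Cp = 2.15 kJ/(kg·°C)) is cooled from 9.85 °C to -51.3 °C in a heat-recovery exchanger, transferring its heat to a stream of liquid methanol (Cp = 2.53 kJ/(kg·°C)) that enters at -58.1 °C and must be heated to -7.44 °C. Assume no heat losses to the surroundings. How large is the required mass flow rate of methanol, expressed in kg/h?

ṁ_c = 1600 kg/h

Heat released by hot stream: Q = 1560 × 2.15 × (9.85 − -51.3) = 205100 kJ/h
Energy balance on cold side (adiabatic exchanger): Q = ṁ_c·Cp_c·(T_c,out − T_c,in)
ṁ_c = 205100 / [2.53 × (-7.44 − -58.1)] = 1600.2 kg/h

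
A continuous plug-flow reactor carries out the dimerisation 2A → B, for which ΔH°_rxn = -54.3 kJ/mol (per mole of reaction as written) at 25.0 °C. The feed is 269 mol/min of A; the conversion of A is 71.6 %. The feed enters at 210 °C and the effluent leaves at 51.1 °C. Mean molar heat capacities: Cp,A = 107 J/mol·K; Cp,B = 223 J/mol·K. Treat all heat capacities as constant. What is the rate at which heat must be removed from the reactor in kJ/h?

Extent of reaction ξ = 0.716 × 269 / 2 = 96.302 mol/min
Reaction term: ξ·ΔH°_rxn = 96.302 × -54.3 = -5229.2 kJ/min
Sensible, feed 210→25 °C: -5324.9 kJ/min
Outlet flows (mol/min): A 76.396, B 96.302
Sensible, products 25→51.1 °C: 773.86 kJ/min
Q = ΔH = -9780.2 kJ/min = -163 kW
Heat removed = 586810 kJ/h

Q_out = 587000 kJ/h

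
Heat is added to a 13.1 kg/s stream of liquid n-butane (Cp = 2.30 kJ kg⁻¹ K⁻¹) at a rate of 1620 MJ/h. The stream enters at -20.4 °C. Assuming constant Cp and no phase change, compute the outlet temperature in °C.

T_out = -5.46 °C

Q = 1620 MJ/h = 450 kJ/s
ΔT = Q/(ṁ·Cp) = 450/(13.1×2.30) = 14.935 K
T_out = -20.4 + 14.935 = -5.4647 °C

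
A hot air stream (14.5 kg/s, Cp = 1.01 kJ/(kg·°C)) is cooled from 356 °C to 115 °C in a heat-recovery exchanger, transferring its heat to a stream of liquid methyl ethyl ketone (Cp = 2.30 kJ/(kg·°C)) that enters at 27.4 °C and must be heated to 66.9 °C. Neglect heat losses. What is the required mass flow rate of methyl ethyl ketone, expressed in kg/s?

Heat released by hot stream: Q = 14.5 × 1.01 × (356 − 115) = 3529.4 kJ/s
Energy balance on cold side (adiabatic exchanger): Q = ṁ_c·Cp_c·(T_c,out − T_c,in)
ṁ_c = 3529.4 / [2.30 × (66.9 − 27.4)] = 38.849 kg/s

ṁ_c = 38.8 kg/s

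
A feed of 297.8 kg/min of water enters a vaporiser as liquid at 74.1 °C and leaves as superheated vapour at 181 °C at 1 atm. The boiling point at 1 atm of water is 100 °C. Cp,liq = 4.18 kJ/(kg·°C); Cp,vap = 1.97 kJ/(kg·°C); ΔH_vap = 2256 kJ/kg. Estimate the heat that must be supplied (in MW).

liquid 74.1→100 °C: 108.26 kJ/kg
vaporisation at 100 °C: 2256 kJ/kg
vapour 100→181 °C: 159.57 kJ/kg
Δh = 108.26 + 2256 + 159.57 = 2523.8 kJ/kg
Q = ṁ·Δh = 297.8 kg/min × 2523.8 kJ/kg = 751600 kJ/min
|Q| = 12527 kW = 12.527 MW

Q = 12.5 MW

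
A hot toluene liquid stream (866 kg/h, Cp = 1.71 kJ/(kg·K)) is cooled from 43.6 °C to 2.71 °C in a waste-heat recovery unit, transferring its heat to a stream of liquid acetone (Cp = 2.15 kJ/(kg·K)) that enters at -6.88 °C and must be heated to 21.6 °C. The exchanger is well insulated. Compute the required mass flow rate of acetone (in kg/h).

Heat released by hot stream: Q = 866 × 1.71 × (43.6 − 2.71) = 60552 kJ/h
Energy balance on cold side (adiabatic exchanger): Q = ṁ_c·Cp_c·(T_c,out − T_c,in)
ṁ_c = 60552 / [2.15 × (21.6 − -6.88)] = 988.9 kg/h

ṁ_c = 989 kg/h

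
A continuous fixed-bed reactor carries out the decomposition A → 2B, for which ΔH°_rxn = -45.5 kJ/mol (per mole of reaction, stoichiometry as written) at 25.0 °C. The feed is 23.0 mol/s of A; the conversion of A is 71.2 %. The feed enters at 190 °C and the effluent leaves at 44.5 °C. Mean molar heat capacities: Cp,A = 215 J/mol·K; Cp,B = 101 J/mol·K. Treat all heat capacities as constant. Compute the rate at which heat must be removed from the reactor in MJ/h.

Extent of reaction ξ = 0.712 × 23.0 = 16.376 mol/s
Reaction term: ξ·ΔH°_rxn = 16.376 × -45.5 = -745.11 kJ/s
Sensible, feed 190→25 °C: -815.92 kJ/s
Outlet flows (mol/s): A 6.624, B 32.752
Sensible, products 25→44.5 °C: 92.276 kJ/s
Q = ΔH = -1468.8 kJ/s = -1468.8 kW
Heat removed = 5287.5 MJ/h

Q_out = 5290 MJ/h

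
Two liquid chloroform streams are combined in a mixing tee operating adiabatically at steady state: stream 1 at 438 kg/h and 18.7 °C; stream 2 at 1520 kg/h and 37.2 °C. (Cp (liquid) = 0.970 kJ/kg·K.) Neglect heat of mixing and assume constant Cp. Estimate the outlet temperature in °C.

Adiabatic, steady state ⇒ Σ ṁᵢCp,ᵢ(T_out − Tᵢ) = 0
T_out = Σ ṁᵢCp,ᵢTᵢ / Σ ṁᵢCp,ᵢ
      = 62793 / 1899.3 = 33.062 °C

T_out = 33.1 °C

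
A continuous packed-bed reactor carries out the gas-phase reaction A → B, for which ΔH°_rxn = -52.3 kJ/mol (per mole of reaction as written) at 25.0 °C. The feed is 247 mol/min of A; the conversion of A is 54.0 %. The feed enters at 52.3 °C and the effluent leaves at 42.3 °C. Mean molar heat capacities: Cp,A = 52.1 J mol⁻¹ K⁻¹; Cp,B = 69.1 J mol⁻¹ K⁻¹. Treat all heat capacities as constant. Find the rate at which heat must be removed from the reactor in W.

Extent of reaction ξ = 0.540 × 247 = 133.38 mol/min
Reaction term: ξ·ΔH°_rxn = 133.38 × -52.3 = -6975.8 kJ/min
Sensible, feed 52.3→25 °C: -351.32 kJ/min
Outlet flows (mol/min): A 113.62, B 133.38
Sensible, products 25→42.3 °C: 261.86 kJ/min
Q = ΔH = -7065.2 kJ/min = -117.75 kW
Heat removed = 117750 W

Q_out = 118000 W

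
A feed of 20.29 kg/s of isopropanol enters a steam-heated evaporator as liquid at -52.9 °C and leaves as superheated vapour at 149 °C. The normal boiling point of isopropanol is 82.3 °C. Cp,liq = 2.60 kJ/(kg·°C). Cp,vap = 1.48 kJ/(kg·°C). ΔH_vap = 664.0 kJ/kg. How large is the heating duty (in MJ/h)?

Q = 81400 MJ/h

liquid -52.9→82.3 °C: 351.52 kJ/kg
vaporisation at 82.3 °C: 664 kJ/kg
vapour 82.3→149 °C: 98.716 kJ/kg
Δh = 351.52 + 664 + 98.716 = 1114.2 kJ/kg
Q = ṁ·Δh = 20.29 kg/s × 1114.2 kJ/kg = 22608 kJ/s
|Q| = 22608 kW = 81388 MJ/h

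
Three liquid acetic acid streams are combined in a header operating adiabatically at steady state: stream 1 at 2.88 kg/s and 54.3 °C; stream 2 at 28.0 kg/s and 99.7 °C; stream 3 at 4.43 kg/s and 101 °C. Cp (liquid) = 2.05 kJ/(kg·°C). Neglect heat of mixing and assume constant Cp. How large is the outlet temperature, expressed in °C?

T_out = 96.2 °C

Energy balance with Q = 0: Σ ṁᵢCp,ᵢ(T_out − Tᵢ) = 0
T_out = Σ ṁᵢCp,ᵢTᵢ / Σ ṁᵢCp,ᵢ
      = 6960.6 / 72.385 = 96.16 °C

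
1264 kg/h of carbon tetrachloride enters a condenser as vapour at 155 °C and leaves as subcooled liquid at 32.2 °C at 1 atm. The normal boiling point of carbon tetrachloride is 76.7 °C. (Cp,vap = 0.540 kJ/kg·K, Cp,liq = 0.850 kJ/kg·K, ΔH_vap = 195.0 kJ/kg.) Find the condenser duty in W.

Q_c = 96600 W

vapour 155→76.7 °C: -42.282 kJ/kg
condensation at 76.7 °C: -195 kJ/kg
liquid 76.7→32.2 °C: -37.825 kJ/kg
Δh = -42.282 + -195 + -37.825 = -275.11 kJ/kg
Q = ṁ·Δh = 1264 kg/h × -275.11 kJ/kg = -347740 kJ/h
|Q| = 96.593 kW = 96593 W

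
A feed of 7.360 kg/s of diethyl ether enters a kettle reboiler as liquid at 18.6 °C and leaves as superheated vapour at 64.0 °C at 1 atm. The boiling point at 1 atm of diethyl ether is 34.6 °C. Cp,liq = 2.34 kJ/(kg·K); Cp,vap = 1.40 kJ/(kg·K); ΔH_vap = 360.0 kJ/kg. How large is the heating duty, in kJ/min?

liquid 18.6→34.6 °C: 37.44 kJ/kg
vaporisation at 34.6 °C: 360 kJ/kg
vapour 34.6→64.0 °C: 41.16 kJ/kg
Δh = 37.44 + 360 + 41.16 = 438.6 kJ/kg
Q = ṁ·Δh = 7.360 kg/s × 438.6 kJ/kg = 3228.1 kJ/s
|Q| = 3228.1 kW = 193690 kJ/min

Q = 194000 kJ/min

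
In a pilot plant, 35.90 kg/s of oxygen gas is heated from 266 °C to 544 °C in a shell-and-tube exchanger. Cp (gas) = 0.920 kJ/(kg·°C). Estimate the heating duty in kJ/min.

Q = 551000 kJ/min

Q = ṁ·Cp·ΔT = 35.90 × 0.920 × (544 − 266) = 9181.8 kJ/s
Heating duty = 550910 kJ/min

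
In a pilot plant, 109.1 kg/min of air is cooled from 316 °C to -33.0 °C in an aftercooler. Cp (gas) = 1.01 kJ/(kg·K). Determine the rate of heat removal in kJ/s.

Q_c = 641 kJ/s

Q = ṁ·Cp·ΔT = 109.1 × 1.01 × (-33.0 − 316) = -38457 kJ/min
Converting: 38457 / 60 s = 640.94 kW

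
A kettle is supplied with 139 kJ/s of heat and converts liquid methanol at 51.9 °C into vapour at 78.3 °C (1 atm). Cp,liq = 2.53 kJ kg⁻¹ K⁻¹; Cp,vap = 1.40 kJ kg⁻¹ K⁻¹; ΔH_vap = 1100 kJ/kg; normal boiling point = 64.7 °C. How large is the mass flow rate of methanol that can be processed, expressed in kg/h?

Δh = 2.53×(64.7−51.9) + 1100 + 1.40×(78.3−64.7) = 1151.4 kJ/kg
Q = 139 kJ/s = 139 kJ/s = 500400 kJ/h
ṁ = Q/Δh = 500400 / 1151.4 = 434.59 kg/h

ṁ = 435 kg/h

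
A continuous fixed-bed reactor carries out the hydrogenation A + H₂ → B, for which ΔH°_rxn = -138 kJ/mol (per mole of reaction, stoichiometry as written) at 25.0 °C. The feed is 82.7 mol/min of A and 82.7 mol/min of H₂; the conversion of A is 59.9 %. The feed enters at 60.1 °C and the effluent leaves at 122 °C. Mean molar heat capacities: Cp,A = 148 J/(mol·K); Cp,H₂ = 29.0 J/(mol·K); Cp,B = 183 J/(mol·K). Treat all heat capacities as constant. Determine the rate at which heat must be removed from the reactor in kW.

Extent of reaction ξ = 0.599 × 82.7 = 49.537 mol/min
Reaction term: ξ·ΔH°_rxn = 49.537 × -138 = -6836.1 kJ/min
Sensible, feed 60.1→25 °C: -513.79 kJ/min
Outlet flows (mol/min): A 33.163, H₂ 33.163, B 49.537
Sensible, products 25→122 °C: 1448.7 kJ/min
Q = ΔH = -5901.2 kJ/min = -98.354 kW
Heat removed = 98.354 kW

Q_out = 98.4 kW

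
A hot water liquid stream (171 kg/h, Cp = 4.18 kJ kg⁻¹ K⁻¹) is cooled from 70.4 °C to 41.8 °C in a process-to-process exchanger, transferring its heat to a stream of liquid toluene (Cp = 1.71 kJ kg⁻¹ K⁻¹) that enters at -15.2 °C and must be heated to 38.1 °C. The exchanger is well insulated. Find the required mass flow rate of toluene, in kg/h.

ṁ_c = 224 kg/h

Heat released by hot stream: Q = 171 × 4.18 × (70.4 − 41.8) = 20443 kJ/h
Energy balance on cold side (adiabatic exchanger): Q = ṁ_c·Cp_c·(T_c,out − T_c,in)
ṁ_c = 20443 / [1.71 × (38.1 − -15.2)] = 224.29 kg/h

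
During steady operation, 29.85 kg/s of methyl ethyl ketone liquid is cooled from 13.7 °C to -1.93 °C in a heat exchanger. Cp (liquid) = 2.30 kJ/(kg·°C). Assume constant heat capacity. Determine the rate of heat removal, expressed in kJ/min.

Q = ṁ·Cp·ΔT = 29.85 × 2.30 × (-1.93 − 13.7) = -1073.1 kJ/s
Cooling duty = 64385 kJ/min

Q_c = 64400 kJ/min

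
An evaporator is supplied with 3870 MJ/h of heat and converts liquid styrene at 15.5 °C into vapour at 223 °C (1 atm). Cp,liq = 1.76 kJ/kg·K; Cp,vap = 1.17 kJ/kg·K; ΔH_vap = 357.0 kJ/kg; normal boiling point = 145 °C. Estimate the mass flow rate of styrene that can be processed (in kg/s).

Δh = 1.76×(145−15.5) + 357.0 + 1.17×(223−145) = 676.18 kJ/kg
Q = 3870 MJ/h = 1075 kJ/s = 1075 kJ/s
ṁ = Q/Δh = 1075 / 676.18 = 1.5898 kg/s

ṁ = 1.59 kg/s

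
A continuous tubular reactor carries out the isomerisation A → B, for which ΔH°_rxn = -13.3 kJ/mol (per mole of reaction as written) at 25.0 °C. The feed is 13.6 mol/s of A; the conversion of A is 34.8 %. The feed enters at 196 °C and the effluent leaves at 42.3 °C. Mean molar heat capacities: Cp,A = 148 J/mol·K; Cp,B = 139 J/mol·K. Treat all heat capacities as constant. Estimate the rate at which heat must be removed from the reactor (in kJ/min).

Q_out = 22400 kJ/min

Extent of reaction ξ = 0.348 × 13.6 = 4.7328 mol/s
Reaction term: ξ·ΔH°_rxn = 4.7328 × -13.3 = -62.946 kJ/s
Sensible, feed 196→25 °C: -344.19 kJ/s
Outlet flows (mol/s): A 8.8672, B 4.7328
Sensible, products 25→42.3 °C: 34.085 kJ/s
Q = ΔH = -373.05 kJ/s = -373.05 kW
Heat removed = 22383 kJ/min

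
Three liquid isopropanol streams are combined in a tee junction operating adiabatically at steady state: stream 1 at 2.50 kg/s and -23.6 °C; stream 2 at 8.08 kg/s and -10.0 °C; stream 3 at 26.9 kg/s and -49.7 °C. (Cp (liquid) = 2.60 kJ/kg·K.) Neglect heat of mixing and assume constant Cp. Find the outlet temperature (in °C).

T_out = -39.4 °C

No heat crosses the boundary, so H_out = H_in.
T_out = Σ ṁᵢCp,ᵢTᵢ / Σ ṁᵢCp,ᵢ
      = -3839.5 / 97.448 = -39.4 °C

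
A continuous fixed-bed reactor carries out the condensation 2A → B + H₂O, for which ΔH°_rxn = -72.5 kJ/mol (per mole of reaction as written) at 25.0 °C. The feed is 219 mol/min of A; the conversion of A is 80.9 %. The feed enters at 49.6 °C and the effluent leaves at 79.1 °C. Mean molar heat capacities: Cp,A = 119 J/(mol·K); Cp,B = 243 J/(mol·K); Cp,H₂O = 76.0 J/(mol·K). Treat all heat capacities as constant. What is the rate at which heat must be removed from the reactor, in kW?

Extent of reaction ξ = 0.809 × 219 / 2 = 88.586 mol/min
Reaction term: ξ·ΔH°_rxn = 88.586 × -72.5 = -6422.4 kJ/min
Sensible, feed 49.6→25 °C: -641.1 kJ/min
Outlet flows (mol/min): A 41.829, B 88.586, H₂O 88.586
Sensible, products 25→79.1 °C: 1798.1 kJ/min
Q = ΔH = -5265.5 kJ/min = -87.758 kW
Heat removed = 87.758 kW

Q_out = 87.8 kW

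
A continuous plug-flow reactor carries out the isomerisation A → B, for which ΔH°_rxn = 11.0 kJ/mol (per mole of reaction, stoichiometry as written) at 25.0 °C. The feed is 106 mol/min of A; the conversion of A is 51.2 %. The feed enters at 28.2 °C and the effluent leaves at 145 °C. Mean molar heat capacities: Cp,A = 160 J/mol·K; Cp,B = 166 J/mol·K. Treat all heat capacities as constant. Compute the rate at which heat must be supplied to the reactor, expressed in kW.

Extent of reaction ξ = 0.512 × 106 = 54.272 mol/min
Reaction term: ξ·ΔH°_rxn = 54.272 × 11.0 = 596.99 kJ/min
Sensible, feed 28.2→25 °C: -54.272 kJ/min
Outlet flows (mol/min): A 51.728, B 54.272
Sensible, products 25→145 °C: 2074.3 kJ/min
Q = ΔH = 2617 kJ/min = 43.617 kW
Heat supplied = 43.617 kW

Q_in = 43.6 kW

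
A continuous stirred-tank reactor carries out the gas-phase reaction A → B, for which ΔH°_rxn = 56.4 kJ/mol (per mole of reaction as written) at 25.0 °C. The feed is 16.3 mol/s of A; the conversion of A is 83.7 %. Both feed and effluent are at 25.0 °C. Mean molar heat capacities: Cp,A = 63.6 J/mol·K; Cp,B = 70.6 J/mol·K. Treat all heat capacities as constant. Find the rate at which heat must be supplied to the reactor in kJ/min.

Q_in = 46200 kJ/min

Extent of reaction ξ = 0.837 × 16.3 = 13.643 mol/s
Reaction term: ξ·ΔH°_rxn = 13.643 × 56.4 = 769.47 kJ/s
Q = ΔH = 769.47 kJ/s = 769.47 kW
Heat supplied = 46168 kJ/min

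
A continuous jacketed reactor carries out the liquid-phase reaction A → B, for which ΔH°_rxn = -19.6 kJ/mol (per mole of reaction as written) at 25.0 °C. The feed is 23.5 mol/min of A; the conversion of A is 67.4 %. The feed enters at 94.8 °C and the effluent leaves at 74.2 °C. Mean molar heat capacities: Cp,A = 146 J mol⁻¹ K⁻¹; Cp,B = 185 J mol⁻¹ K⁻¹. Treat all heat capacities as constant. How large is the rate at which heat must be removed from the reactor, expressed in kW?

Q_out = 5.85 kW

Extent of reaction ξ = 0.674 × 23.5 = 15.839 mol/min
Reaction term: ξ·ΔH°_rxn = 15.839 × -19.6 = -310.44 kJ/min
Sensible, feed 94.8→25 °C: -239.48 kJ/min
Outlet flows (mol/min): A 7.661, B 15.839
Sensible, products 25→74.2 °C: 199.2 kJ/min
Q = ΔH = -350.73 kJ/min = -5.8455 kW
Heat removed = 5.8455 kW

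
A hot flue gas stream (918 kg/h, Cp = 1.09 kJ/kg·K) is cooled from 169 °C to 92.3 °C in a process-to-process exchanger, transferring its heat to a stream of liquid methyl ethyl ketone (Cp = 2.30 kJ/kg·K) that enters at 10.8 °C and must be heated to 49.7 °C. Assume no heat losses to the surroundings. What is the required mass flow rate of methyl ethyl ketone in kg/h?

Heat released by hot stream: Q = 918 × 1.09 × (169 − 92.3) = 76748 kJ/h
Energy balance on cold side (adiabatic exchanger): Q = ṁ_c·Cp_c·(T_c,out − T_c,in)
ṁ_c = 76748 / [2.30 × (49.7 − 10.8)] = 857.8 kg/h

ṁ_c = 858 kg/h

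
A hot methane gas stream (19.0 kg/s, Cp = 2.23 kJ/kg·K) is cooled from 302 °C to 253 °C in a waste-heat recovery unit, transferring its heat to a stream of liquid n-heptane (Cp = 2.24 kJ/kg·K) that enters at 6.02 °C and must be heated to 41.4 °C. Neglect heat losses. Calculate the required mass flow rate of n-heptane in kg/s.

ṁ_c = 26.2 kg/s

Heat released by hot stream: Q = 19.0 × 2.23 × (302 − 253) = 2076.1 kJ/s
Energy balance on cold side (adiabatic exchanger): Q = ṁ_c·Cp_c·(T_c,out − T_c,in)
ṁ_c = 2076.1 / [2.24 × (41.4 − 6.02)] = 26.197 kg/s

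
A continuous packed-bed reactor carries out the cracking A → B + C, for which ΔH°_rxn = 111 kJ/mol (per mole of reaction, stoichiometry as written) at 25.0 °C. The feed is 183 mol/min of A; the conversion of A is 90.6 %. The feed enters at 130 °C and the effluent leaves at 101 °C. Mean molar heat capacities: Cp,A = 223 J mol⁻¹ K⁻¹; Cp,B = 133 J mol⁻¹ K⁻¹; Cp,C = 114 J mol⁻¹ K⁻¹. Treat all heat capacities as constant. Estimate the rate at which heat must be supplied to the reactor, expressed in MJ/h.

Extent of reaction ξ = 0.906 × 183 = 165.8 mol/min
Reaction term: ξ·ΔH°_rxn = 165.8 × 111 = 18404 kJ/min
Sensible, feed 130→25 °C: -4284.9 kJ/min
Outlet flows (mol/min): A 17.202, B 165.8, C 165.8
Sensible, products 25→101 °C: 3403.9 kJ/min
Q = ΔH = 17523 kJ/min = 292.04 kW
Heat supplied = 1051.4 MJ/h

Q_in = 1050 MJ/h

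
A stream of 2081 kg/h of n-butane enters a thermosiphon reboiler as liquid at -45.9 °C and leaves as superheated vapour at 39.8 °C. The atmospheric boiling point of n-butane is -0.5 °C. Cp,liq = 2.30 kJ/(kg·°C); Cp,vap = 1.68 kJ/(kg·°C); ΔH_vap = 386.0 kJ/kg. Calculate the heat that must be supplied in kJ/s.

Q = 323 kJ/s

liquid -45.9→-0.5 °C: 104.42 kJ/kg
vaporisation at -0.5 °C: 386 kJ/kg
vapour -0.5→39.8 °C: 67.704 kJ/kg
Δh = 104.42 + 386 + 67.704 = 558.12 kJ/kg
Q = ṁ·Δh = 2081 kg/h × 558.12 kJ/kg = 1.1615e+06 kJ/h
|Q| = 322.63 kW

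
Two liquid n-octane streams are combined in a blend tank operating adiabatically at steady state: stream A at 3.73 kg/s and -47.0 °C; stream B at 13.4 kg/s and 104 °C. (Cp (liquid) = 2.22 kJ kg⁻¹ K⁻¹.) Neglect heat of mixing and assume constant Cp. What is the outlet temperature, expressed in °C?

T_out = 71.1 °C

No heat crosses the boundary, so H_out = H_in.
Σ ṁᵢCp,ᵢTᵢ = 3.73×2.22×-47.0 + 13.4×2.22×104 = 2704.6
Σ ṁᵢCp,ᵢ = 3.73×2.22 + 13.4×2.22 = 38.029
T_out = 2704.6 / 38.029 = 71.12 °C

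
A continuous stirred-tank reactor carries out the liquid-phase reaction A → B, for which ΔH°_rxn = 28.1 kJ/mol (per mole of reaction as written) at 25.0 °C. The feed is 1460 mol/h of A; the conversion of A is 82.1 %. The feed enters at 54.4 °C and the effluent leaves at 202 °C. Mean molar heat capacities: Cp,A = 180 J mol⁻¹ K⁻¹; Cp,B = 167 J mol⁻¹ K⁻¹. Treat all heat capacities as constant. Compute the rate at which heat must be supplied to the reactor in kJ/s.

Q_in = 19.4 kJ/s

Extent of reaction ξ = 0.821 × 1460 = 1198.7 mol/h
Reaction term: ξ·ΔH°_rxn = 1198.7 × 28.1 = 33682 kJ/h
Sensible, feed 54.4→25 °C: -7726.3 kJ/h
Outlet flows (mol/h): A 261.34, B 1198.7
Sensible, products 25→202 °C: 43757 kJ/h
Q = ΔH = 69714 kJ/h = 19.365 kW
Heat supplied = 19.365 kJ/s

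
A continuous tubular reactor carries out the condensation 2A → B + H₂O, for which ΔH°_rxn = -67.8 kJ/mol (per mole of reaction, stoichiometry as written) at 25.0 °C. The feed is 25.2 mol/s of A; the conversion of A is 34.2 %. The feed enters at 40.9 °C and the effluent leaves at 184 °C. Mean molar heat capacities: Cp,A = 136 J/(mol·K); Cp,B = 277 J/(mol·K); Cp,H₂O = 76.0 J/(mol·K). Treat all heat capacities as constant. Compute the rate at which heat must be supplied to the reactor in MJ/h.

Extent of reaction ξ = 0.342 × 25.2 / 2 = 4.3092 mol/s
Reaction term: ξ·ΔH°_rxn = 4.3092 × -67.8 = -292.16 kJ/s
Sensible, feed 40.9→25 °C: -54.492 kJ/s
Outlet flows (mol/s): A 16.582, B 4.3092, H₂O 4.3092
Sensible, products 25→184 °C: 600.42 kJ/s
Q = ΔH = 253.77 kJ/s = 253.77 kW
Heat supplied = 913.56 MJ/h

Q_in = 914 MJ/h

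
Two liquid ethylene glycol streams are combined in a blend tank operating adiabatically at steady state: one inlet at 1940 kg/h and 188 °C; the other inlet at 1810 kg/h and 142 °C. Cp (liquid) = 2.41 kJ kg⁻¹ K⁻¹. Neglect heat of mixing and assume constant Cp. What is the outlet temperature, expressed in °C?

T_out = 166 °C

Energy balance with Q = 0: Σ ṁᵢCp,ᵢ(T_out − Tᵢ) = 0
Σ ṁᵢCp,ᵢTᵢ = 1940×2.41×188 + 1810×2.41×142 = 1.4984e+06
Σ ṁᵢCp,ᵢ = 1940×2.41 + 1810×2.41 = 9037.5
T_out = 1.4984e+06 / 9037.5 = 165.8 °C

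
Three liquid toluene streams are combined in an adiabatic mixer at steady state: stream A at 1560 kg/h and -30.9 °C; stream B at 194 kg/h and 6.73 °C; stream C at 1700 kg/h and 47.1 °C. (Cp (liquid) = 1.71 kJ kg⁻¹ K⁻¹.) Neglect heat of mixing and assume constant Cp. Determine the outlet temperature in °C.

Energy balance with Q = 0: Σ ṁᵢCp,ᵢ(T_out − Tᵢ) = 0
T_out = Σ ṁᵢCp,ᵢTᵢ / Σ ṁᵢCp,ᵢ
      = 56723 / 5906.3 = 9.6038 °C

T_out = 9.60 °C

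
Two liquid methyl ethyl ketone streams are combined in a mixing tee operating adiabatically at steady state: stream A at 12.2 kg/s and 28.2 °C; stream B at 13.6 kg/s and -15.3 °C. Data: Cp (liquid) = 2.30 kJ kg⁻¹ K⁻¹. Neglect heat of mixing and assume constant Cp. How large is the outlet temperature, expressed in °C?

Adiabatic, steady state ⇒ Σ ṁᵢCp,ᵢ(T_out − Tᵢ) = 0
T_out = Σ ṁᵢCp,ᵢTᵢ / Σ ṁᵢCp,ᵢ
      = 312.71 / 59.34 = 5.2698 °C

T_out = 5.27 °C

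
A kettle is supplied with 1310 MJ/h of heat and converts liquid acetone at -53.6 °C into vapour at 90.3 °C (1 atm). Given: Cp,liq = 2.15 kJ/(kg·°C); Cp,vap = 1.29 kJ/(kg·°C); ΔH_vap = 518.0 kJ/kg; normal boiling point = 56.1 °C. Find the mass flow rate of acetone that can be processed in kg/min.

ṁ = 27.4 kg/min

Δh = 2.15×(56.1−-53.6) + 518.0 + 1.29×(90.3−56.1) = 797.97 kJ/kg
Q = 1310 MJ/h = 363.89 kJ/s = 21833 kJ/min
ṁ = Q/Δh = 21833 / 797.97 = 27.361 kg/min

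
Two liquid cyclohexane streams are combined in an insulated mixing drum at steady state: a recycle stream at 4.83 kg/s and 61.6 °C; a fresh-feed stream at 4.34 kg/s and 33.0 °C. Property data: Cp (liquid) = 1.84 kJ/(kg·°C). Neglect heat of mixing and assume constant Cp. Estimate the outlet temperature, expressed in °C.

No heat crosses the boundary, so H_out = H_in.
Σ ṁᵢCp,ᵢTᵢ = 4.83×1.84×61.6 + 4.34×1.84×33.0 = 810.98
Σ ṁᵢCp,ᵢ = 4.83×1.84 + 4.34×1.84 = 16.873
T_out = 810.98 / 16.873 = 48.064 °C

T_out = 48.1 °C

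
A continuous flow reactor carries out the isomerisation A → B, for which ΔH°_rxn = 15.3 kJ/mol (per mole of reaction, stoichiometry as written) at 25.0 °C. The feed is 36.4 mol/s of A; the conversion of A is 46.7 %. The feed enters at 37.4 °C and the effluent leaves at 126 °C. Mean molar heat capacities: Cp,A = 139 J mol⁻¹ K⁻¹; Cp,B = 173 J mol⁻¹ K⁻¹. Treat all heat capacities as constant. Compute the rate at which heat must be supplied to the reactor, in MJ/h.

Q_in = 2760 MJ/h

Extent of reaction ξ = 0.467 × 36.4 = 16.999 mol/s
Reaction term: ξ·ΔH°_rxn = 16.999 × 15.3 = 260.08 kJ/s
Sensible, feed 37.4→25 °C: -62.739 kJ/s
Outlet flows (mol/s): A 19.401, B 16.999
Sensible, products 25→126 °C: 569.39 kJ/s
Q = ΔH = 766.74 kJ/s = 766.74 kW
Heat supplied = 2760.2 MJ/h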